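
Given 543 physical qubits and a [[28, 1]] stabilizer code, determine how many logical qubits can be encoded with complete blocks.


Each code block uses 28 physical qubits for 1 logical qubit(s).
Number of complete blocks = floor(543 / 28) = 19
Logical qubits = 19 * 1
= 19

19


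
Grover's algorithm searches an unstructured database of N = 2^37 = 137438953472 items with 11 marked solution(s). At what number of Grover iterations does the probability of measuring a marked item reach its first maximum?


After j Grover iterations the success probability is P(j) = sin^2((2j+1)*theta), where sin(theta) = sqrt(k/N).
N = 2^37 = 137438953472, k = 11
sin(theta) = sqrt(k/N) = 8.946258087e-06
theta = arcsin(sqrt(k/N)) = 8.946258087e-06 rad
P(j) reaches its first maximum when (2j+1)*theta is as close as possible to pi/2, i.e. j = round(pi/(4*theta) - 1/2).
pi/(4*theta) - 1/2 = 87790.1892
(For comparison, the common estimate pi/4 * sqrt(N/k) = 87790.6892; the exact maximiser is used here.)
Optimal iterations = 87790

87790


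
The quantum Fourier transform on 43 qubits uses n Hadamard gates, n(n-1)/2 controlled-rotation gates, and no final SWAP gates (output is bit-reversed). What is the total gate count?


Hadamard gates: 43
Controlled rotations: n*(n-1)/2 = 43*42/2 = 903
SWAP gates: 0 (omitted)
Total = 43 + 903
= 946

946


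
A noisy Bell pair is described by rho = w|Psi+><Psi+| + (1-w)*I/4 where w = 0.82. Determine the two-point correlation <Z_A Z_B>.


|Psi+> = (|01> + |10>)/sqrt(2)
For the pure Bell state, <Z_A Z_B> = -1 (Bell-state Pauli correlator).
The maximally-mixed part I/4 has tr(I/4 * P tensor P) = 0 for any traceless Pauli P.
So <Z_A Z_B>_rho = w * (-1) + (1 - w) * 0
= 0.82 * (-1)
= -0.8200

-0.8200


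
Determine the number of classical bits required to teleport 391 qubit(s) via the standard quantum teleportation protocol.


Quantum teleportation requires 2 classical bits per qubit teleported.
391 qubit(s) -> 2 * 391 = 782 classical bits

782


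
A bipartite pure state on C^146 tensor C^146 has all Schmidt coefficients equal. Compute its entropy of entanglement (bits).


For a maximally entangled state in d x d:
S = log2(d) = log2(146)
= 7.1898

7.1898


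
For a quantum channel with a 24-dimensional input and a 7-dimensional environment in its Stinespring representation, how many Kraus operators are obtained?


Tracing out the environment in an orthonormal basis {|i>_E} gives Kraus operators K_i = <i|_E U |0>_E.
Number of Kraus operators = dim(H_env) = d_env
= 7

7


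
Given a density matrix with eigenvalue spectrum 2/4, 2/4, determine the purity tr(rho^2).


tr(rho^2) = sum of eigenvalues squared
= (2/4)^2 + (2/4)^2
= (4 + 4) / 16
= 8/16
= 0.5000

0.5000


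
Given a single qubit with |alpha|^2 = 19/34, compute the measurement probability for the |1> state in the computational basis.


|alpha|^2 = 19/34 = 0.5588
|beta|^2 = 1 - 19/34 = 15/34 = 0.4412
P(|1>) = |beta|^2 = 0.4412

0.4412


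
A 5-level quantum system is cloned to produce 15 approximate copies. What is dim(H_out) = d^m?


Output space = H^(tensor 15) where dim(H) = 5
dim = 5^15
= 25 (after 2 factors)
= 125 (after 3 factors)
= 625 (after 4 factors)
= 3125 (after 5 factors)
= 15625 (after 6 factors)
= 78125 (after 7 factors)
= 390625 (after 8 factors)
= 1953125 (after 9 factors)
= 9765625 (after 10 factors)
= 48828125 (after 11 factors)
= 244140625 (after 12 factors)
= 1220703125 (after 13 factors)
= 6103515625 (after 14 factors)
= 30517578125 (after 15 factors)
= 30517578125

30517578125


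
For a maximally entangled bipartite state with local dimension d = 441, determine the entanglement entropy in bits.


For a maximally entangled state in d x d:
S = log2(d) = log2(441)
= 8.7846

8.7846


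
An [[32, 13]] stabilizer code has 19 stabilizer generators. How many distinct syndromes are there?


Each stabilizer generator gives a binary (+1 or -1) measurement outcome.
With 19 independent generators:
Total syndromes = 2^19
= 524288

524288


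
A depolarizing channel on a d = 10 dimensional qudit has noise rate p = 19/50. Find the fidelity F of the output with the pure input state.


F = (1-p) + p/d
= (1 - 0.3800) + 0.3800/10
= 0.6200 + 0.0380
= 0.6580

0.6580


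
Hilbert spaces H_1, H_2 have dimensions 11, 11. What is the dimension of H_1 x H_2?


dim(H_1 x H_2) = 11 * 11
= 121

121


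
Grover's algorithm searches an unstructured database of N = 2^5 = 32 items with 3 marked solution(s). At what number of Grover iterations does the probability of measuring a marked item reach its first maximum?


After j Grover iterations the success probability is P(j) = sin^2((2j+1)*theta), where sin(theta) = sqrt(k/N).
N = 2^5 = 32, k = 3
sin(theta) = sqrt(k/N) = 0.3061862178
theta = arcsin(sqrt(k/N)) = 0.3111842443 rad
P(j) reaches its first maximum when (2j+1)*theta is as close as possible to pi/2, i.e. j = round(pi/(4*theta) - 1/2).
pi/(4*theta) - 1/2 = 2.0239
(For comparison, the common estimate pi/4 * sqrt(N/k) = 2.5651; the exact maximiser is used here.)
Optimal iterations = 2

2


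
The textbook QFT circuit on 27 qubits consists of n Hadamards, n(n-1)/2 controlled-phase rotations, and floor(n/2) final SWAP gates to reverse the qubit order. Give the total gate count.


Hadamard gates: 27
Controlled rotations: n*(n-1)/2 = 27*26/2 = 351
SWAP gates: floor(n/2) = floor(27/2) = 13
Total = 27 + 351 + 13
= 391

391


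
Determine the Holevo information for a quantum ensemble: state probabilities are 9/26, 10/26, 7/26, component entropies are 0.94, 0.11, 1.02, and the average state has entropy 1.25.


chi = S(rho) - sum_i p_i * S(rho_i)
Weighted entropy = 9/26 * 0.94 + 10/26 * 0.11 + 7/26 * 1.02
= 0.6423
chi = 1.25 - 0.6423
= 0.6077

0.6077


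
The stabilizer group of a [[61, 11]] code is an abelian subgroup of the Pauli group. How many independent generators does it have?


For an [[n,k]] stabilizer code:
Number of stabilizer generators = n - k
= 61 - 11
= 50

50


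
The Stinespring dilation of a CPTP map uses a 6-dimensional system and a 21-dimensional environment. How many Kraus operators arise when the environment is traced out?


Tracing out the environment in an orthonormal basis {|i>_E} gives Kraus operators K_i = <i|_E U |0>_E.
Number of Kraus operators = dim(H_env) = d_env
= 21

21


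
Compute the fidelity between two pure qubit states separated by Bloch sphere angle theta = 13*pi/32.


For states separated by angle theta on Bloch sphere:
F = cos^2(theta/2)
theta = 13*pi/32 = 1.2763
theta/2 = 0.6381
cos(theta/2) = 0.8032
F = 0.6451

0.6451


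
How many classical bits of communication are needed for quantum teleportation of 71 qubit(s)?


Quantum teleportation requires 2 classical bits per qubit teleported.
71 qubit(s) -> 2 * 71 = 142 classical bits

142


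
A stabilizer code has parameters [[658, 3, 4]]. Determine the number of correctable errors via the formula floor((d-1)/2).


Code parameters: [[658, 3, 4]], distance d = 4.
Number of correctable errors = floor((d-1)/2)
= floor((4 - 1)/2)
= floor(3/2)
= 1

1


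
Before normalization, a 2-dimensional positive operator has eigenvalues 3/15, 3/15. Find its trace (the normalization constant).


tr(M) = sum of eigenvalues
= 3/15 + 3/15
= 6/15
= 0.4000

0.4000


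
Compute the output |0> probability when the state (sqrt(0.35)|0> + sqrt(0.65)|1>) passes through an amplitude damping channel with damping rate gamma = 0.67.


For amplitude damping with parameter gamma on state sqrt(a)|0> + sqrt(b)|1>:
alpha^2 = 0.35, beta^2 = 0.65
P(|0>) = alpha^2 + gamma * beta^2
= 0.35 + 0.67 * 0.65
= 0.35 + 0.4355
= 0.7855

0.7855


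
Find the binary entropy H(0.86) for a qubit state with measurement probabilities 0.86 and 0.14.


S = -p*log2(p) - (1-p)*log2(1-p)
p = 0.8600, 1-p = 0.1400
= -0.8600 * log2(0.8600) - 0.1400 * log2(0.1400)
= -(-0.1871) - (-0.3971)
= 0.5842

0.5842


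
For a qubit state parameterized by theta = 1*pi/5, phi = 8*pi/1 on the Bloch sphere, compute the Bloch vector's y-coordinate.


theta = 0.6283, phi = 25.1327
r_y = sin(theta)*sin(phi) = 0.5878 * 0.0000
r_y = 0.0000

0.0000


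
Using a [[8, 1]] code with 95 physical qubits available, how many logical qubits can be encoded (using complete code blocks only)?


Each code block uses 8 physical qubits for 1 logical qubit(s).
Number of complete blocks = floor(95 / 8) = 11
Logical qubits = 11 * 1
= 11

11


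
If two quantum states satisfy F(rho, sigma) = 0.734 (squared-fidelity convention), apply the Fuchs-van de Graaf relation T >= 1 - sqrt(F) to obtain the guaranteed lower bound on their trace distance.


Fuchs-van de Graaf (squared-fidelity convention): 1 - sqrt(F) <= T <= sqrt(1 - F).
Lower bound: T >= 1 - sqrt(F)
sqrt(F) = sqrt(0.734) = 0.8567
T >= 1 - 0.8567
T >= 0.1433

0.1433


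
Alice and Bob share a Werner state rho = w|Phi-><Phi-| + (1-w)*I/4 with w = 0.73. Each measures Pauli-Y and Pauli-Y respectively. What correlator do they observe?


|Phi-> = (|00> - |11>)/sqrt(2)
For the pure Bell state, <Y_A Y_B> = +1 (Bell-state Pauli correlator).
The maximally-mixed part I/4 has tr(I/4 * P tensor P) = 0 for any traceless Pauli P.
So <Y_A Y_B>_rho = w * (+1) + (1 - w) * 0
= 0.73 * (+1)
= 0.7300

0.7300


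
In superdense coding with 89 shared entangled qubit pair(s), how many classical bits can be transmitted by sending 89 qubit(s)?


Superdense coding allows 2 classical bits per shared entangled pair.
89 pair(s) -> 2 * 89 = 178 classical bits

178


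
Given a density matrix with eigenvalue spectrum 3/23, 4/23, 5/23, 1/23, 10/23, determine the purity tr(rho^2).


tr(rho^2) = sum of eigenvalues squared
= (3/23)^2 + (4/23)^2 + (5/23)^2 + (1/23)^2 + (10/23)^2
= (9 + 16 + 25 + 1 + 100) / 529
= 151/529
= 0.2854

0.2854


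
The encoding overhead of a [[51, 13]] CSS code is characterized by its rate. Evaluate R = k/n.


Code rate R = k/n
= 13/51
= 0.2549

0.2549


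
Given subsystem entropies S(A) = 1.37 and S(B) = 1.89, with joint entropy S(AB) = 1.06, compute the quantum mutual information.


I(A:B) = S(A) + S(B) - S(AB)
= 1.37 + 1.89 - 1.06
= 2.2000

2.2000


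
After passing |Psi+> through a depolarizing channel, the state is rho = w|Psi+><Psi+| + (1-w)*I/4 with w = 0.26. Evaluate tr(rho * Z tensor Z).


|Psi+> = (|01> + |10>)/sqrt(2)
For the pure Bell state, <Z_A Z_B> = -1 (Bell-state Pauli correlator).
The maximally-mixed part I/4 has tr(I/4 * P tensor P) = 0 for any traceless Pauli P.
So <Z_A Z_B>_rho = w * (-1) + (1 - w) * 0
= 0.26 * (-1)
= -0.2600

-0.2600


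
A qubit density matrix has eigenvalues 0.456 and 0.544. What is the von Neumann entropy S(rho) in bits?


S = -p*log2(p) - (1-p)*log2(1-p)
p = 0.4560, 1-p = 0.5440
= -0.4560 * log2(0.4560) - 0.5440 * log2(0.5440)
= -(-0.5166) - (-0.4778)
= 0.9944

0.9944


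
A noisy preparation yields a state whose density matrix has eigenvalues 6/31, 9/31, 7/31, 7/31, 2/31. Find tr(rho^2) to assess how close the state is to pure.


tr(rho^2) = sum of eigenvalues squared
= (6/31)^2 + (9/31)^2 + (7/31)^2 + (7/31)^2 + (2/31)^2
= (36 + 81 + 49 + 49 + 4) / 961
= 219/961
= 0.2279

0.2279


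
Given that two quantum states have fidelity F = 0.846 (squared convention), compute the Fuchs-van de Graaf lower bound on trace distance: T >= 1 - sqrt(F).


Fuchs-van de Graaf (squared-fidelity convention): 1 - sqrt(F) <= T <= sqrt(1 - F).
Lower bound: T >= 1 - sqrt(F)
sqrt(F) = sqrt(0.846) = 0.9198
T >= 1 - 0.9198
T >= 0.0802

0.0802


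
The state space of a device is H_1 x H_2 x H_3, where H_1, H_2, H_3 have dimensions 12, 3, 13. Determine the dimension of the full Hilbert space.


dim(H_1 x H_2 x H_3) = 12 * 3 * 13
= 36 * 13
= 468

468


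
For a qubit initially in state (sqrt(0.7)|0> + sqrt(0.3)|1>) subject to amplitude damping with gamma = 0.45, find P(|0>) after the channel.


For amplitude damping with parameter gamma on state sqrt(a)|0> + sqrt(b)|1>:
alpha^2 = 0.7, beta^2 = 0.3
P(|0>) = alpha^2 + gamma * beta^2
= 0.7 + 0.45 * 0.3
= 0.7 + 0.1350
= 0.8350

0.8350


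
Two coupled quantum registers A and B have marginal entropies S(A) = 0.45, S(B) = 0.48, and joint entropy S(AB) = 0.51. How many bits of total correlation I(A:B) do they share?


I(A:B) = S(A) + S(B) - S(AB)
= 0.45 + 0.48 - 0.51
= 0.4200

0.4200


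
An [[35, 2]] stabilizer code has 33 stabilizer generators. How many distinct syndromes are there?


Each stabilizer generator gives a binary (+1 or -1) measurement outcome.
With 33 independent generators:
Total syndromes = 2^33
= 8589934592

8589934592


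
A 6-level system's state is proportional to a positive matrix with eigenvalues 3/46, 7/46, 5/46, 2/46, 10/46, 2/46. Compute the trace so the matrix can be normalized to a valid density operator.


tr(M) = sum of eigenvalues
= 3/46 + 7/46 + 5/46 + 2/46 + 10/46 + 2/46
= 29/46
= 0.6304

0.6304


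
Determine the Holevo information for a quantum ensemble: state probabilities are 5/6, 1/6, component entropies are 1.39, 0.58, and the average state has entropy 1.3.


chi = S(rho) - sum_i p_i * S(rho_i)
Weighted entropy = 5/6 * 1.39 + 1/6 * 0.58
= 1.2550
chi = 1.3 - 1.2550
= 0.0450

0.0450


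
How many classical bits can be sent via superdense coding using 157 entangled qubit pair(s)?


Superdense coding allows 2 classical bits per shared entangled pair.
157 pair(s) -> 2 * 157 = 314 classical bits

314


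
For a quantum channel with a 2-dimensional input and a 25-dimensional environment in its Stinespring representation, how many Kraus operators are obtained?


Tracing out the environment in an orthonormal basis {|i>_E} gives Kraus operators K_i = <i|_E U |0>_E.
Number of Kraus operators = dim(H_env) = d_env
= 25

25


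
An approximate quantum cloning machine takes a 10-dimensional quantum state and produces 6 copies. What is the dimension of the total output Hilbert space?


Output space = H^(tensor 6) where dim(H) = 10
dim = 10^6
= 100 (after 2 factors)
= 1000 (after 3 factors)
= 10000 (after 4 factors)
= 100000 (after 5 factors)
= 1000000 (after 6 factors)
= 1000000

1000000


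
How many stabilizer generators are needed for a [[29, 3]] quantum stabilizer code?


For an [[n,k]] stabilizer code:
Number of stabilizer generators = n - k
= 29 - 3
= 26

26


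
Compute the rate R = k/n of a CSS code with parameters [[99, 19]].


Code rate R = k/n
= 19/99
= 0.1919

0.1919


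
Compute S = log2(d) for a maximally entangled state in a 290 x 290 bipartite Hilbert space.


For a maximally entangled state in d x d:
S = log2(d) = log2(290)
= 8.1799

8.1799


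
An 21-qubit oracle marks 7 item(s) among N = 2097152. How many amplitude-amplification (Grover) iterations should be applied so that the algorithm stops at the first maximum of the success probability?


After j Grover iterations the success probability is P(j) = sin^2((2j+1)*theta), where sin(theta) = sqrt(k/N).
N = 2^21 = 2097152, k = 7
sin(theta) = sqrt(k/N) = 0.001826981146
theta = arcsin(sqrt(k/N)) = 0.001826982162 rad
P(j) reaches its first maximum when (2j+1)*theta is as close as possible to pi/2, i.e. j = round(pi/(4*theta) - 1/2).
pi/(4*theta) - 1/2 = 429.3882
(For comparison, the common estimate pi/4 * sqrt(N/k) = 429.8885; the exact maximiser is used here.)
Optimal iterations = 429

429


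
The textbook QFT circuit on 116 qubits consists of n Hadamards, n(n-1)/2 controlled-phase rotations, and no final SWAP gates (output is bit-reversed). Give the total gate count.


Hadamard gates: 116
Controlled rotations: n*(n-1)/2 = 116*115/2 = 6670
SWAP gates: 0 (omitted)
Total = 116 + 6670
= 6786

6786


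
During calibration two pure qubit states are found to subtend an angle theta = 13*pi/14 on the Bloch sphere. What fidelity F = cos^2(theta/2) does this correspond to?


For states separated by angle theta on Bloch sphere:
F = cos^2(theta/2)
theta = 13*pi/14 = 2.9172
theta/2 = 1.4586
cos(theta/2) = 0.1120
F = 0.0125

0.0125


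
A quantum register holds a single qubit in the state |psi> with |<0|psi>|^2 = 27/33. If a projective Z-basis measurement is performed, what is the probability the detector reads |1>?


|alpha|^2 = 27/33 = 0.8182
|beta|^2 = 1 - 27/33 = 6/33 = 0.1818
P(|1>) = |beta|^2 = 0.1818

0.1818


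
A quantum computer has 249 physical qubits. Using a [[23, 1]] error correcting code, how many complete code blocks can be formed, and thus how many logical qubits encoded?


Each code block uses 23 physical qubits for 1 logical qubit(s).
Number of complete blocks = floor(249 / 23) = 10
Logical qubits = 10 * 1
= 10

10


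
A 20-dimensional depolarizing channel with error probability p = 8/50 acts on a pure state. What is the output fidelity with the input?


F = (1-p) + p/d
= (1 - 0.1600) + 0.1600/20
= 0.8400 + 0.0080
= 0.8480

0.8480


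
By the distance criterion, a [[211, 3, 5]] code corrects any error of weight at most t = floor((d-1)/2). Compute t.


Code parameters: [[211, 3, 5]], distance d = 5.
Number of correctable errors = floor((d-1)/2)
= floor((5 - 1)/2)
= floor(4/2)
= 2

2


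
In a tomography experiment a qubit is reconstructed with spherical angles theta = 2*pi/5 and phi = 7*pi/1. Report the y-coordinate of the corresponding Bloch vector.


theta = 1.2566, phi = 21.9911
r_y = sin(theta)*sin(phi) = 0.9511 * 0.0000
r_y = 0.0000

0.0000


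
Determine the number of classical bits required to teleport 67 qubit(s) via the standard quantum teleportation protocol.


Quantum teleportation requires 2 classical bits per qubit teleported.
67 qubit(s) -> 2 * 67 = 134 classical bits

134


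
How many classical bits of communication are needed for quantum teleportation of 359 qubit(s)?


Quantum teleportation requires 2 classical bits per qubit teleported.
359 qubit(s) -> 2 * 359 = 718 classical bits

718


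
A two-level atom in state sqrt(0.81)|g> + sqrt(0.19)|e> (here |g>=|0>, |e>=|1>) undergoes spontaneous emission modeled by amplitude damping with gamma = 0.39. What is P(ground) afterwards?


For amplitude damping with parameter gamma on state sqrt(a)|0> + sqrt(b)|1>:
alpha^2 = 0.81, beta^2 = 0.19
P(|0>) = alpha^2 + gamma * beta^2
= 0.81 + 0.39 * 0.19
= 0.81 + 0.0741
= 0.8841

0.8841


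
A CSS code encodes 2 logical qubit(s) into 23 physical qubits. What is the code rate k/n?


Code rate R = k/n
= 2/23
= 0.0870

0.0870


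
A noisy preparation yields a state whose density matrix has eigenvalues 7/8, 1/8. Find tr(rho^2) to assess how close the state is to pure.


tr(rho^2) = sum of eigenvalues squared
= (7/8)^2 + (1/8)^2
= (49 + 1) / 64
= 50/64
= 0.7812

0.7812


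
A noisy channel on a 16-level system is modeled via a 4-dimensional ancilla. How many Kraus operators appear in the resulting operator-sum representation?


Tracing out the environment in an orthonormal basis {|i>_E} gives Kraus operators K_i = <i|_E U |0>_E.
Number of Kraus operators = dim(H_env) = d_env
= 4

4


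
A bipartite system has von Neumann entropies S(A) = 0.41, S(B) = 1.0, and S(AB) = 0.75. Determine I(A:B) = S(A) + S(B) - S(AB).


I(A:B) = S(A) + S(B) - S(AB)
= 0.41 + 1.0 - 0.75
= 0.6600

0.6600


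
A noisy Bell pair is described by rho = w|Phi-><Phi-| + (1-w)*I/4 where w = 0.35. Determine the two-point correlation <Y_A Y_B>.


|Phi-> = (|00> - |11>)/sqrt(2)
For the pure Bell state, <Y_A Y_B> = +1 (Bell-state Pauli correlator).
The maximally-mixed part I/4 has tr(I/4 * P tensor P) = 0 for any traceless Pauli P.
So <Y_A Y_B>_rho = w * (+1) + (1 - w) * 0
= 0.35 * (+1)
= 0.3500

0.3500


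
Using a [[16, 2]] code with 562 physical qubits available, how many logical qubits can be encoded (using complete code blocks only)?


Each code block uses 16 physical qubits for 2 logical qubit(s).
Number of complete blocks = floor(562 / 16) = 35
Logical qubits = 35 * 2
= 70

70


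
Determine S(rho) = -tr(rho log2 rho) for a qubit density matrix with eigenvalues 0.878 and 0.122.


S = -p*log2(p) - (1-p)*log2(1-p)
p = 0.8780, 1-p = 0.1220
= -0.8780 * log2(0.8780) - 0.1220 * log2(0.1220)
= -(-0.1648) - (-0.3703)
= 0.5351

0.5351


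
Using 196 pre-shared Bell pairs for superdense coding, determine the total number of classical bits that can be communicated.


Superdense coding allows 2 classical bits per shared entangled pair.
196 pair(s) -> 2 * 196 = 392 classical bits

392


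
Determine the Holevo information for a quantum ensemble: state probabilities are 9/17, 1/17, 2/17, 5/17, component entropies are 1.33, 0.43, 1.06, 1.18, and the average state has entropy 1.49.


chi = S(rho) - sum_i p_i * S(rho_i)
Weighted entropy = 9/17 * 1.33 + 1/17 * 0.43 + 2/17 * 1.06 + 5/17 * 1.18
= 1.2012
chi = 1.49 - 1.2012
= 0.2888

0.2888


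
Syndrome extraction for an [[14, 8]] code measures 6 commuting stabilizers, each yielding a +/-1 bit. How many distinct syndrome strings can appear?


Each stabilizer generator gives a binary (+1 or -1) measurement outcome.
With 6 independent generators:
Total syndromes = 2^6
= 64

64


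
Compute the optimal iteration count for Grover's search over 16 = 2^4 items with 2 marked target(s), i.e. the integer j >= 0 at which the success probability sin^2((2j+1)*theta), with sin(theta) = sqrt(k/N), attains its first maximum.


After j Grover iterations the success probability is P(j) = sin^2((2j+1)*theta), where sin(theta) = sqrt(k/N).
N = 2^4 = 16, k = 2
sin(theta) = sqrt(k/N) = 0.3535533906
theta = arcsin(sqrt(k/N)) = 0.3613671239 rad
P(j) reaches its first maximum when (2j+1)*theta is as close as possible to pi/2, i.e. j = round(pi/(4*theta) - 1/2).
pi/(4*theta) - 1/2 = 1.6734
(For comparison, the common estimate pi/4 * sqrt(N/k) = 2.2214; the exact maximiser is used here.)
Optimal iterations = 2

2


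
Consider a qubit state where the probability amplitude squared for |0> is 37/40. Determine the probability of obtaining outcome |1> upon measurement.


|alpha|^2 = 37/40 = 0.9250
|beta|^2 = 1 - 37/40 = 3/40 = 0.0750
P(|1>) = |beta|^2 = 0.0750

0.0750


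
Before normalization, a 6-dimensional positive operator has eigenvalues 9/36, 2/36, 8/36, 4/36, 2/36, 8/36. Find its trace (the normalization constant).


tr(M) = sum of eigenvalues
= 9/36 + 2/36 + 8/36 + 4/36 + 2/36 + 8/36
= 33/36
= 0.9167

0.9167


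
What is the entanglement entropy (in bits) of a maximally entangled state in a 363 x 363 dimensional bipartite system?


For a maximally entangled state in d x d:
S = log2(d) = log2(363)
= 8.5038

8.5038


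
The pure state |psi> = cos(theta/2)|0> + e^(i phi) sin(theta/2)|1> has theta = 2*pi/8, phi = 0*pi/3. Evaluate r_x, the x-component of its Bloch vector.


theta = 0.7854, phi = 0.0000
r_x = sin(theta)*cos(phi) = 0.7071 * 1.0000
r_x = 0.7071

0.7071


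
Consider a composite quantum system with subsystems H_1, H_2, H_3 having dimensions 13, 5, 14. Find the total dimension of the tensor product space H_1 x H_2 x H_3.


dim(H_1 x H_2 x H_3) = 13 * 5 * 14
= 65 * 14
= 910

910


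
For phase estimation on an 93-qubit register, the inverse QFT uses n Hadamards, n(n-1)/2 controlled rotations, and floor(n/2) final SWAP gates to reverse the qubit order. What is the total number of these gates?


Hadamard gates: 93
Controlled rotations: n*(n-1)/2 = 93*92/2 = 4278
SWAP gates: floor(n/2) = floor(93/2) = 46
Total = 93 + 4278 + 46
= 4417

4417


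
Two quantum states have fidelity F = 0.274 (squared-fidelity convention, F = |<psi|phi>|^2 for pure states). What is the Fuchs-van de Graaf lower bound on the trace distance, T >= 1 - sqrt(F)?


Fuchs-van de Graaf (squared-fidelity convention): 1 - sqrt(F) <= T <= sqrt(1 - F).
Lower bound: T >= 1 - sqrt(F)
sqrt(F) = sqrt(0.274) = 0.5235
T >= 1 - 0.5235
T >= 0.4765

0.4765


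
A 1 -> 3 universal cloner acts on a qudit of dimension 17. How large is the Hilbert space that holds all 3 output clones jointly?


Output space = H^(tensor 3) where dim(H) = 17
dim = 17^3
= 289 (after 2 factors)
= 4913 (after 3 factors)
= 4913

4913


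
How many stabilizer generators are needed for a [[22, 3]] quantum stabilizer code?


For an [[n,k]] stabilizer code:
Number of stabilizer generators = n - k
= 22 - 3
= 19

19


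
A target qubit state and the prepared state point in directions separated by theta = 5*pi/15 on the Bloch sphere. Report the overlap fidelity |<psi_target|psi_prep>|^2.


For states separated by angle theta on Bloch sphere:
F = cos^2(theta/2)
theta = 5*pi/15 = 1.0472
theta/2 = 0.5236
cos(theta/2) = 0.8660
F = 0.7500

0.7500


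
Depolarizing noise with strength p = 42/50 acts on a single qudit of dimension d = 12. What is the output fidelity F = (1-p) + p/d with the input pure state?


F = (1-p) + p/d
= (1 - 0.8400) + 0.8400/12
= 0.1600 + 0.0700
= 0.2300

0.2300


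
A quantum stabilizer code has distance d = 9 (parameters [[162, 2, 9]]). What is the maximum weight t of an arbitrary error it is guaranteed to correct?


Code parameters: [[162, 2, 9]], distance d = 9.
Number of correctable errors = floor((d-1)/2)
= floor((9 - 1)/2)
= floor(8/2)
= 4

4


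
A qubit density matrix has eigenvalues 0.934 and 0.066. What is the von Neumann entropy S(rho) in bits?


S = -p*log2(p) - (1-p)*log2(1-p)
p = 0.9340, 1-p = 0.0660
= -0.9340 * log2(0.9340) - 0.0660 * log2(0.0660)
= -(-0.0920) - (-0.2588)
= 0.3508

0.3508


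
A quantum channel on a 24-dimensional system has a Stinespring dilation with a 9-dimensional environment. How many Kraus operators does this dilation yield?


Tracing out the environment in an orthonormal basis {|i>_E} gives Kraus operators K_i = <i|_E U |0>_E.
Number of Kraus operators = dim(H_env) = d_env
= 9

9


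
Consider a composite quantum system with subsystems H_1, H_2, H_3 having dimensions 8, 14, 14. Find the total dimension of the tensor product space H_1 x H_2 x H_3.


dim(H_1 x H_2 x H_3) = 8 * 14 * 14
= 112 * 14
= 1568

1568


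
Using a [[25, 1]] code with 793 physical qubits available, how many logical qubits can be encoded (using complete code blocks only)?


Each code block uses 25 physical qubits for 1 logical qubit(s).
Number of complete blocks = floor(793 / 25) = 31
Logical qubits = 31 * 1
= 31

31


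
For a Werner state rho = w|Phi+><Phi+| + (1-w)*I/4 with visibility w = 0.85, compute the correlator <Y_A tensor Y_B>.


|Phi+> = (|00> + |11>)/sqrt(2)
For the pure Bell state, <Y_A Y_B> = -1 (Bell-state Pauli correlator).
The maximally-mixed part I/4 has tr(I/4 * P tensor P) = 0 for any traceless Pauli P.
So <Y_A Y_B>_rho = w * (-1) + (1 - w) * 0
= 0.85 * (-1)
= -0.8500

-0.8500


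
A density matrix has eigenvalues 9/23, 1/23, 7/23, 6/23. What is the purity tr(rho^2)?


tr(rho^2) = sum of eigenvalues squared
= (9/23)^2 + (1/23)^2 + (7/23)^2 + (6/23)^2
= (81 + 1 + 49 + 36) / 529
= 167/529
= 0.3157

0.3157


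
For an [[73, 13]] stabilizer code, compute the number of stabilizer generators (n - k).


For an [[n,k]] stabilizer code:
Number of stabilizer generators = n - k
= 73 - 13
= 60

60


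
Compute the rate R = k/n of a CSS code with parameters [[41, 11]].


Code rate R = k/n
= 11/41
= 0.2683

0.2683


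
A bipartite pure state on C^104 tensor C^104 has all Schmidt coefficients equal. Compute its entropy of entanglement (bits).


For a maximally entangled state in d x d:
S = log2(d) = log2(104)
= 6.7004

6.7004


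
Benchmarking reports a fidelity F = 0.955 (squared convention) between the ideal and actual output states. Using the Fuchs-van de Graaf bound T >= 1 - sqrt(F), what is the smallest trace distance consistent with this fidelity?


Fuchs-van de Graaf (squared-fidelity convention): 1 - sqrt(F) <= T <= sqrt(1 - F).
Lower bound: T >= 1 - sqrt(F)
sqrt(F) = sqrt(0.955) = 0.9772
T >= 1 - 0.9772
T >= 0.0228

0.0228


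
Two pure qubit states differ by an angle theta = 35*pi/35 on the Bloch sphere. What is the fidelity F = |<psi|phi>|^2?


For states separated by angle theta on Bloch sphere:
F = cos^2(theta/2)
theta = 35*pi/35 = 3.1416
theta/2 = 1.5708
cos(theta/2) = 0.0000
F = 0.0000

0.0000


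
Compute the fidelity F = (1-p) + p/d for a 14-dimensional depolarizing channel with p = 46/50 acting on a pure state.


F = (1-p) + p/d
= (1 - 0.9200) + 0.9200/14
= 0.0800 + 0.0657
= 0.1457

0.1457


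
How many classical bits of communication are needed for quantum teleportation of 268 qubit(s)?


Quantum teleportation requires 2 classical bits per qubit teleported.
268 qubit(s) -> 2 * 268 = 536 classical bits

536


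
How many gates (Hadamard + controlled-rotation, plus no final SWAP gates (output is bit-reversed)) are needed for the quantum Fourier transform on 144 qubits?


Hadamard gates: 144
Controlled rotations: n*(n-1)/2 = 144*143/2 = 10296
SWAP gates: 0 (omitted)
Total = 144 + 10296
= 10440

10440


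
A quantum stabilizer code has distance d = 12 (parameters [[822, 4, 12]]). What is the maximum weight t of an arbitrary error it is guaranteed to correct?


Code parameters: [[822, 4, 12]], distance d = 12.
Number of correctable errors = floor((d-1)/2)
= floor((12 - 1)/2)
= floor(11/2)
= 5

5


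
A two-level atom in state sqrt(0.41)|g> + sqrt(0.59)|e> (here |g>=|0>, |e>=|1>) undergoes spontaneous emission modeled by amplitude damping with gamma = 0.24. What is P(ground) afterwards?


For amplitude damping with parameter gamma on state sqrt(a)|0> + sqrt(b)|1>:
alpha^2 = 0.41, beta^2 = 0.59
P(|0>) = alpha^2 + gamma * beta^2
= 0.41 + 0.24 * 0.59
= 0.41 + 0.1416
= 0.5516

0.5516


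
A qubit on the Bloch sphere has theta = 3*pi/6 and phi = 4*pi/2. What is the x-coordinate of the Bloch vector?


theta = 1.5708, phi = 6.2832
r_x = sin(theta)*cos(phi) = 1.0000 * 1.0000
r_x = 1.0000

1.0000


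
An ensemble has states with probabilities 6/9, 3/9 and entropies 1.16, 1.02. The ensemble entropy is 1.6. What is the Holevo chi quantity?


chi = S(rho) - sum_i p_i * S(rho_i)
Weighted entropy = 6/9 * 1.16 + 3/9 * 1.02
= 1.1133
chi = 1.6 - 1.1133
= 0.4867

0.4867


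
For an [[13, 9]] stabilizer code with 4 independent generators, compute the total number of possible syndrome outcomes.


Each stabilizer generator gives a binary (+1 or -1) measurement outcome.
With 4 independent generators:
Total syndromes = 2^4
= 16

16


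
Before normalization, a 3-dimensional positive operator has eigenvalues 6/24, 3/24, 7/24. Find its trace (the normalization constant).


tr(M) = sum of eigenvalues
= 6/24 + 3/24 + 7/24
= 16/24
= 0.6667

0.6667


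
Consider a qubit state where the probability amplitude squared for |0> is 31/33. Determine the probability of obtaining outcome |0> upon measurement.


|alpha|^2 = 31/33 = 0.9394
|beta|^2 = 1 - 31/33 = 2/33 = 0.0606
P(|0>) = |alpha|^2 = 0.9394

0.9394


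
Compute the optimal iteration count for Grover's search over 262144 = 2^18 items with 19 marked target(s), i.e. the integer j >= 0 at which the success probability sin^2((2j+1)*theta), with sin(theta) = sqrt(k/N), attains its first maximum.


After j Grover iterations the success probability is P(j) = sin^2((2j+1)*theta), where sin(theta) = sqrt(k/N).
N = 2^18 = 262144, k = 19
sin(theta) = sqrt(k/N) = 0.008513474499
theta = arcsin(sqrt(k/N)) = 0.008513577344 rad
P(j) reaches its first maximum when (2j+1)*theta is as close as possible to pi/2, i.e. j = round(pi/(4*theta) - 1/2).
pi/(4*theta) - 1/2 = 91.7524
(For comparison, the common estimate pi/4 * sqrt(N/k) = 92.2535; the exact maximiser is used here.)
Optimal iterations = 92

92


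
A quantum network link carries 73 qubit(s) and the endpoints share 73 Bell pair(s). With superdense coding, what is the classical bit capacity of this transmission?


Superdense coding allows 2 classical bits per shared entangled pair.
73 pair(s) -> 2 * 73 = 146 classical bits

146


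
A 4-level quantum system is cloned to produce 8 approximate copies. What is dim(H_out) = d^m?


Output space = H^(tensor 8) where dim(H) = 4
dim = 4^8
= 16 (after 2 factors)
= 64 (after 3 factors)
= 256 (after 4 factors)
= 1024 (after 5 factors)
= 4096 (after 6 factors)
= 16384 (after 7 factors)
= 65536 (after 8 factors)
= 65536

65536


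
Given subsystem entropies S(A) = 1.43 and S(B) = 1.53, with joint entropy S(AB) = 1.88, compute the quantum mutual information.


I(A:B) = S(A) + S(B) - S(AB)
= 1.43 + 1.53 - 1.88
= 1.0800

1.0800


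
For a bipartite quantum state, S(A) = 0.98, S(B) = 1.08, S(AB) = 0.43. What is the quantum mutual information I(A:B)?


I(A:B) = S(A) + S(B) - S(AB)
= 0.98 + 1.08 - 0.43
= 1.6300

1.6300


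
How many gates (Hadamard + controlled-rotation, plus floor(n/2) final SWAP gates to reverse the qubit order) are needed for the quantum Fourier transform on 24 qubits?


Hadamard gates: 24
Controlled rotations: n*(n-1)/2 = 24*23/2 = 276
SWAP gates: floor(n/2) = floor(24/2) = 12
Total = 24 + 276 + 12
= 312

312


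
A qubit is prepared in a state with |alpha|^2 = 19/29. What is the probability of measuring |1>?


|alpha|^2 = 19/29 = 0.6552
|beta|^2 = 1 - 19/29 = 10/29 = 0.3448
P(|1>) = |beta|^2 = 0.3448

0.3448


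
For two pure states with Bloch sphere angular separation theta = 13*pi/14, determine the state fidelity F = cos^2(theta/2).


For states separated by angle theta on Bloch sphere:
F = cos^2(theta/2)
theta = 13*pi/14 = 2.9172
theta/2 = 1.4586
cos(theta/2) = 0.1120
F = 0.0125

0.0125


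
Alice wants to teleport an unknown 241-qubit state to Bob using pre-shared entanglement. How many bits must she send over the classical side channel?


Quantum teleportation requires 2 classical bits per qubit teleported.
241 qubit(s) -> 2 * 241 = 482 classical bits

482


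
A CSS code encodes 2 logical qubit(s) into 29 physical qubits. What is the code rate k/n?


Code rate R = k/n
= 2/29
= 0.0690

0.0690


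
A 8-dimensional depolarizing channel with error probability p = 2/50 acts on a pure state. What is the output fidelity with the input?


F = (1-p) + p/d
= (1 - 0.0400) + 0.0400/8
= 0.9600 + 0.0050
= 0.9650

0.9650


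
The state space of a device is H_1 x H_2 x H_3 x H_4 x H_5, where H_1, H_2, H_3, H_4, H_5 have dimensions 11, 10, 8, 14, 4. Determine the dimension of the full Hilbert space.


dim(H_1 x H_2 x H_3 x H_4 x H_5) = 11 * 10 * 8 * 14 * 4
= 110 * 8 * 14 * 4
= 880 * 14 * 4
= 12320 * 4
= 49280

49280


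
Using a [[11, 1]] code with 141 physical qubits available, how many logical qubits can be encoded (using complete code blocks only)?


Each code block uses 11 physical qubits for 1 logical qubit(s).
Number of complete blocks = floor(141 / 11) = 12
Logical qubits = 12 * 1
= 12

12


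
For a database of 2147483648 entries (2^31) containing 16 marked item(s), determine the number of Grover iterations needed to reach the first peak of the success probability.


After j Grover iterations the success probability is P(j) = sin^2((2j+1)*theta), where sin(theta) = sqrt(k/N).
N = 2^31 = 2147483648, k = 16
sin(theta) = sqrt(k/N) = 8.631674575e-05
theta = arcsin(sqrt(k/N)) = 8.631674586e-05 rad
P(j) reaches its first maximum when (2j+1)*theta is as close as possible to pi/2, i.e. j = round(pi/(4*theta) - 1/2).
pi/(4*theta) - 1/2 = 9098.5242
(For comparison, the common estimate pi/4 * sqrt(N/k) = 9099.0243; the exact maximiser is used here.)
Optimal iterations = 9099

9099


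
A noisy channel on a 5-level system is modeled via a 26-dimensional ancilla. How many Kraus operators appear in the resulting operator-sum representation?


Tracing out the environment in an orthonormal basis {|i>_E} gives Kraus operators K_i = <i|_E U |0>_E.
Number of Kraus operators = dim(H_env) = d_env
= 26

26


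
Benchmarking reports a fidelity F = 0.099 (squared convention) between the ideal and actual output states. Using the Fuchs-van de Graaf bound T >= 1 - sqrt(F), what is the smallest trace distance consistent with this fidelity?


Fuchs-van de Graaf (squared-fidelity convention): 1 - sqrt(F) <= T <= sqrt(1 - F).
Lower bound: T >= 1 - sqrt(F)
sqrt(F) = sqrt(0.099) = 0.3146
T >= 1 - 0.3146
T >= 0.6854

0.6854


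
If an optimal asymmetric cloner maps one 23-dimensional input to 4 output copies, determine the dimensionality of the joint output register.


Output space = H^(tensor 4) where dim(H) = 23
dim = 23^4
= 529 (after 2 factors)
= 12167 (after 3 factors)
= 279841 (after 4 factors)
= 279841

279841


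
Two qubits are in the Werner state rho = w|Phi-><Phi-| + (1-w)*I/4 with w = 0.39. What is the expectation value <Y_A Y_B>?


|Phi-> = (|00> - |11>)/sqrt(2)
For the pure Bell state, <Y_A Y_B> = +1 (Bell-state Pauli correlator).
The maximally-mixed part I/4 has tr(I/4 * P tensor P) = 0 for any traceless Pauli P.
So <Y_A Y_B>_rho = w * (+1) + (1 - w) * 0
= 0.39 * (+1)
= 0.3900

0.3900


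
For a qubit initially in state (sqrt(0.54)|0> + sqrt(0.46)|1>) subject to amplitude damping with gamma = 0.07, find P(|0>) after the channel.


For amplitude damping with parameter gamma on state sqrt(a)|0> + sqrt(b)|1>:
alpha^2 = 0.54, beta^2 = 0.46
P(|0>) = alpha^2 + gamma * beta^2
= 0.54 + 0.07 * 0.46
= 0.54 + 0.0322
= 0.5722

0.5722


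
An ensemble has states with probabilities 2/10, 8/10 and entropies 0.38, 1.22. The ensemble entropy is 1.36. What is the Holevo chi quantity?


chi = S(rho) - sum_i p_i * S(rho_i)
Weighted entropy = 2/10 * 0.38 + 8/10 * 1.22
= 1.0520
chi = 1.36 - 1.0520
= 0.3080

0.3080


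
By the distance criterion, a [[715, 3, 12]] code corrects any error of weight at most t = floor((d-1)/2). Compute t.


Code parameters: [[715, 3, 12]], distance d = 12.
Number of correctable errors = floor((d-1)/2)
= floor((12 - 1)/2)
= floor(11/2)
= 5

5


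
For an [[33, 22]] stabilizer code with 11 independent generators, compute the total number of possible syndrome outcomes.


Each stabilizer generator gives a binary (+1 or -1) measurement outcome.
With 11 independent generators:
Total syndromes = 2^11
= 2048

2048


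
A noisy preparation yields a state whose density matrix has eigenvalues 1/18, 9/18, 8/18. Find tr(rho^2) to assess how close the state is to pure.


tr(rho^2) = sum of eigenvalues squared
= (1/18)^2 + (9/18)^2 + (8/18)^2
= (1 + 81 + 64) / 324
= 146/324
= 0.4506

0.4506


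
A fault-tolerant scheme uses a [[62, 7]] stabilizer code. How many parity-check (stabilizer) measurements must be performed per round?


For an [[n,k]] stabilizer code:
Number of stabilizer generators = n - k
= 62 - 7
= 55

55


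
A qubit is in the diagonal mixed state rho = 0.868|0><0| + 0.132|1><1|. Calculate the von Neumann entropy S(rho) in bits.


S = -p*log2(p) - (1-p)*log2(1-p)
p = 0.8680, 1-p = 0.1320
= -0.8680 * log2(0.8680) - 0.1320 * log2(0.1320)
= -(-0.1773) - (-0.3856)
= 0.5629

0.5629


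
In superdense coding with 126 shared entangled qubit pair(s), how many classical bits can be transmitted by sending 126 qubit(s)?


Superdense coding allows 2 classical bits per shared entangled pair.
126 pair(s) -> 2 * 126 = 252 classical bits

252


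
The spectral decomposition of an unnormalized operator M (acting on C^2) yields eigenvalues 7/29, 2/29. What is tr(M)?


tr(M) = sum of eigenvalues
= 7/29 + 2/29
= 9/29
= 0.3103

0.3103


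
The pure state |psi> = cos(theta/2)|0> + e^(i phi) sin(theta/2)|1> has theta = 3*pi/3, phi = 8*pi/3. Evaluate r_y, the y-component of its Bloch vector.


theta = 3.1416, phi = 8.3776
r_y = sin(theta)*sin(phi) = 0.0000 * 0.8660
r_y = 0.0000

0.0000


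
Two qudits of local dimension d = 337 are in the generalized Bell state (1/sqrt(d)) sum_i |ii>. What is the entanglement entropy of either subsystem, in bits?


For a maximally entangled state in d x d:
S = log2(d) = log2(337)
= 8.3966

8.3966


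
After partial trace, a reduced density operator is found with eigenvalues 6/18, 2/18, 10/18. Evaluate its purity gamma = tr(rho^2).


tr(rho^2) = sum of eigenvalues squared
= (6/18)^2 + (2/18)^2 + (10/18)^2
= (36 + 4 + 100) / 324
= 140/324
= 0.4321

0.4321
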